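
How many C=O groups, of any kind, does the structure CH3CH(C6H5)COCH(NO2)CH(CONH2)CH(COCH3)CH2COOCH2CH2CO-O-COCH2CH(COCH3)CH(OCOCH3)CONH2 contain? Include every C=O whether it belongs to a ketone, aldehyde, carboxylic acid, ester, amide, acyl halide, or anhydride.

9

CO: ketone, 1 C=O (running total 1).
CH(CONH2): amide, 1 C=O (running total 2).
CH(COCH3): ketone, 1 C=O (running total 3).
CH2COOCH2: ester, 1 C=O (running total 4).
CH2CO-O-COCH2: anhydride, 2 C=O (running total 6).
CH(COCH3): ketone, 1 C=O (running total 7).
CH(OCOCH3): ester, 1 C=O (running total 8).
CONH2: amide, 1 C=O (running total 9).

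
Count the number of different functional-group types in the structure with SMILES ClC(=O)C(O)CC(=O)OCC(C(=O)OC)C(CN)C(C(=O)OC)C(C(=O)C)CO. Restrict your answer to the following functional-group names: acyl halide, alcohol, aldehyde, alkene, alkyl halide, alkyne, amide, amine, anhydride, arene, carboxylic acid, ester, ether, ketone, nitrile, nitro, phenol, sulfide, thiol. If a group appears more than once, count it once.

5

–C(=O)Cl: carbonyl C bonded to C and to a halogen → acyl halide (not alkyl halide).
–OH on an sp³ carbon → alcohol (secondary).
–C(=O)–O–C with C on the carbonyl side → ester.
pendant –COOCH3: carbonyl C bonded to C and –OCH3 → ester.
pendant –CH2NH2: N on sp³ C, no adjacent C=O → amine.
pendant –COOCH3: carbonyl C bonded to C and –OCH3 → ester.
pendant –COCH3: carbonyl C bonded to two carbons → ketone.
–OH on an sp³ carbon → alcohol.
Distinct types present: acyl halide, alcohol, amine, ester, ketone.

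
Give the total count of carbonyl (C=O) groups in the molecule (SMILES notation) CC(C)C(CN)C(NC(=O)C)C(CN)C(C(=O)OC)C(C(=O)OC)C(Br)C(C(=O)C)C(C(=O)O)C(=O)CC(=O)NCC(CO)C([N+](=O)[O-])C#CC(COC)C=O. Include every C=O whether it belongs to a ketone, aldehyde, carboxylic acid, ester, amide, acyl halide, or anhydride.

CH(NHCOCH3): amide, 1 C=O (running total 1).
CH(COOCH3): ester, 1 C=O (running total 2).
CH(COOCH3): ester, 1 C=O (running total 3).
CH(COCH3): ketone, 1 C=O (running total 4).
CH(COOH): carboxylic acid, 1 C=O (running total 5).
CO: ketone, 1 C=O (running total 6).
CH2CONHCH2: amide, 1 C=O (running total 7).
CHO: aldehyde, 1 C=O (running total 8).

8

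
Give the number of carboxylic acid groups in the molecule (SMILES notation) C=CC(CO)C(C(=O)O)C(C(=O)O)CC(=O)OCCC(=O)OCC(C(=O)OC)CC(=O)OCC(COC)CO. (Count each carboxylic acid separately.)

Working along the chain:
  CH2=CH: C=C double bond → alkene.
  CH(CH2OH): pendant –CH2OH on an sp³ backbone C → alcohol.
  CH(COOH): pendant –COOH: carbonyl C bonded to C and –OH → carboxylic acid.
  CH(COOH): pendant –COOH: carbonyl C bonded to C and –OH → carboxylic acid.
  CH2COOCH2: –C(=O)–O–C with C on the carbonyl side → ester.
  CH2COOCH2: –C(=O)–O–C with C on the carbonyl side → ester.
  CH(COOCH3): pendant –COOCH3: carbonyl C bonded to C and –OCH3 → ester.
  CH2COOCH2: –C(=O)–O–C with C on the carbonyl side → ester.
  CH(CH2OCH3): pendant –CH2OCH3: C–O–C linkage → ether.
  CH2OH: –OH on an sp³ carbon → alcohol.
Carboxylic acid appears at: CH(COOH), CH(COOH) → 2.

2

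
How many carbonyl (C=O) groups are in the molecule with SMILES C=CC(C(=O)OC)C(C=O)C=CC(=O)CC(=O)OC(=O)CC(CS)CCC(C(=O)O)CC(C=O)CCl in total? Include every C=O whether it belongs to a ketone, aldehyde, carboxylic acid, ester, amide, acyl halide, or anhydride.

CH(COOCH3): ester, 1 C=O (running total 1).
CH(CHO): aldehyde, 1 C=O (running total 2).
CO: ketone, 1 C=O (running total 3).
CH2CO-O-COCH2: anhydride, 2 C=O (running total 5).
CH(COOH): carboxylic acid, 1 C=O (running total 6).
CH(CHO): aldehyde, 1 C=O (running total 7).

7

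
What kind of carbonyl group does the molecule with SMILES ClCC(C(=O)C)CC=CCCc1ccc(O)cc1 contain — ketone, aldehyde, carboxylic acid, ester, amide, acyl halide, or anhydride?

ketone

The carbonyl is in the CH(COCH3) segment: pendant –COCH3: carbonyl C bonded to two carbons → ketone.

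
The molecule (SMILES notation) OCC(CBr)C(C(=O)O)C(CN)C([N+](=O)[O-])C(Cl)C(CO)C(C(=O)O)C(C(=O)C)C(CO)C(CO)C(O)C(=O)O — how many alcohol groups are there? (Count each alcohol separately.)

5

Reading the structure from left to right:
  HOCH2: HO– on an sp³ carbon → alcohol.
  CH(CH2Br): pendant –CH2X: halogen on sp³ carbon → alkyl halide.
  CH(COOH): pendant –COOH: carbonyl C bonded to C and –OH → carboxylic acid.
  CH(CH2NH2): pendant –CH2NH2: N on sp³ C, no adjacent C=O → amine.
  CH(NO2): –NO2 on an sp³ carbon → nitro (the N=O is not a carbonyl).
  CH(Cl): halogen on an sp³ carbon → alkyl halide.
  CH(CH2OH): pendant –CH2OH on an sp³ backbone C → alcohol.
  CH(COOH): pendant –COOH: carbonyl C bonded to C and –OH → carboxylic acid.
  CH(COCH3): pendant –COCH3: carbonyl C bonded to two carbons → ketone.
  CH(CH2OH): pendant –CH2OH on an sp³ backbone C → alcohol.
  CH(CH2OH): pendant –CH2OH on an sp³ backbone C → alcohol.
  CH(OH): –OH on an sp³ carbon → alcohol (secondary).
  COOH: –COOH: carbonyl C bonded to –OH and C → carboxylic acid (the –OH is not a separate alcohol).
Alcohol appears at: HOCH2, CH(CH2OH), CH(CH2OH), CH(CH2OH), CH(OH) → 5.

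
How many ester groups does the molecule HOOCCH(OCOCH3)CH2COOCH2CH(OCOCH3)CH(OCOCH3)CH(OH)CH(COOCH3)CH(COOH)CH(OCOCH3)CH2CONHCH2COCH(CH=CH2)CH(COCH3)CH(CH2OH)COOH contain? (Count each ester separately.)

6

Taking each segment in turn:
  HOOC: –COOH: carbonyl C bonded to –OH and C → carboxylic acid (the –OH is not a separate alcohol).
  CH(OCOCH3): pendant –OC(=O)CH3: an acyloxy group → ester.
  CH2COOCH2: –C(=O)–O–C with C on the carbonyl side → ester.
  CH(OCOCH3): pendant –OC(=O)CH3: an acyloxy group → ester.
  CH(OCOCH3): pendant –OC(=O)CH3: an acyloxy group → ester.
  CH(OH): –OH on an sp³ carbon → alcohol (secondary).
  CH(COOCH3): pendant –COOCH3: carbonyl C bonded to C and –OCH3 → ester.
  CH(COOH): pendant –COOH: carbonyl C bonded to C and –OH → carboxylic acid.
  CH(OCOCH3): pendant –OC(=O)CH3: an acyloxy group → ester.
  CH2CONHCH2: –C(=O)–N– linkage → amide (the N is not an amine).
  CO: –C(=O)– with carbon on both sides → ketone.
  CH(CH=CH2): pendant –CH=CH2: C=C double bond → alkene.
  CH(COCH3): pendant –COCH3: carbonyl C bonded to two carbons → ketone.
  CH(CH2OH): pendant –CH2OH on an sp³ backbone C → alcohol.
  COOH: –COOH: carbonyl C bonded to –OH and C → carboxylic acid (the –OH is not a separate alcohol).
Ester appears at: CH(OCOCH3), CH2COOCH2, CH(OCOCH3), CH(OCOCH3), CH(COOCH3), CH(OCOCH3) → 6.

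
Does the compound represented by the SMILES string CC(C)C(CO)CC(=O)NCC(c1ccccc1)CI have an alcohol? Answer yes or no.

Working along the chain:
  CH(CH2OH): pendant –CH2OH on an sp³ backbone C → alcohol.
  CH2CONHCH2: –C(=O)–N– linkage → amide (the N is not an amine).
  CH(C6H5): pendant –C6H5: benzene ring → arene.
  CH2I: halogen on an sp³ carbon → alkyl halide.
The CH(CH2OH) segment supplies the alcohol: pendant –CH2OH on an sp³ backbone C → alcohol.

yes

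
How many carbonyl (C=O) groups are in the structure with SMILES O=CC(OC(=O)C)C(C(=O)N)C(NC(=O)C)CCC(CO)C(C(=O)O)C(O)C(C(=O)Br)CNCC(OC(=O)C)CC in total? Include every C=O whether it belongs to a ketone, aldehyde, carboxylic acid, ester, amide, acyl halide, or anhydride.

7

OHC: aldehyde, 1 C=O (running total 1).
CH(OCOCH3): ester, 1 C=O (running total 2).
CH(CONH2): amide, 1 C=O (running total 3).
CH(NHCOCH3): amide, 1 C=O (running total 4).
CH(COOH): carboxylic acid, 1 C=O (running total 5).
CH(COBr): acyl halide, 1 C=O (running total 6).
CH(OCOCH3): ester, 1 C=O (running total 7).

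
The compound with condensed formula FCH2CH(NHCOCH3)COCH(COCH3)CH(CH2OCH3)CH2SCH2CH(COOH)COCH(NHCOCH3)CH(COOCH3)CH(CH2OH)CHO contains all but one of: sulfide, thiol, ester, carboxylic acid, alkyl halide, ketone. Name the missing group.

alkyl halide: present (FCH2 — halogen on an sp³ carbon → alkyl halide).
carboxylic acid: present (CH(COOH) — pendant –COOH: carbonyl C bonded to C and –OH → carboxylic acid).
sulfide: present (CH2SCH2 — C–S–C linkage → sulfide (thioether)).
ketone: present (CO — –C(=O)– with carbon on both sides → ketone).
ester: present (CH(COOCH3) — pendant –COOCH3: carbonyl C bonded to C and –OCH3 → ester).
thiol: no segment matches this pattern.

thiol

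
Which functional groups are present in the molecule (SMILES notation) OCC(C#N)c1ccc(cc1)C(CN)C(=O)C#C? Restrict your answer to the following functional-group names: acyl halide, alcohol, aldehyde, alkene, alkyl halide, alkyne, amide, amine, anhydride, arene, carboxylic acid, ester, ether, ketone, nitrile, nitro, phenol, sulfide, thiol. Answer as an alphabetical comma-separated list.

alcohol, alkyne, amine, arene, ketone, nitrile

Reading the structure from left to right:
  HOCH2: HO– on an sp³ carbon → alcohol.
  CH(CN): pendant –C≡N: nitrile.
  C6H4: para-disubstituted benzene ring → arene.
  CH(CH2NH2): pendant –CH2NH2: N on sp³ C, no adjacent C=O → amine.
  CO: –C(=O)– with carbon on both sides → ketone.
  C≡CH: C≡C triple bond → alkyne.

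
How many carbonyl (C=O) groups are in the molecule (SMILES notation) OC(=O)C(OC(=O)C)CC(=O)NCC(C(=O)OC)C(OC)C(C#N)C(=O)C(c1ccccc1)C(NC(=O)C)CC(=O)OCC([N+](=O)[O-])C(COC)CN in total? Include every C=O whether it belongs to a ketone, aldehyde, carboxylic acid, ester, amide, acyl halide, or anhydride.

HOOC: carboxylic acid, 1 C=O (running total 1).
CH(OCOCH3): ester, 1 C=O (running total 2).
CH2CONHCH2: amide, 1 C=O (running total 3).
CH(COOCH3): ester, 1 C=O (running total 4).
CO: ketone, 1 C=O (running total 5).
CH(NHCOCH3): amide, 1 C=O (running total 6).
CH2COOCH2: ester, 1 C=O (running total 7).

7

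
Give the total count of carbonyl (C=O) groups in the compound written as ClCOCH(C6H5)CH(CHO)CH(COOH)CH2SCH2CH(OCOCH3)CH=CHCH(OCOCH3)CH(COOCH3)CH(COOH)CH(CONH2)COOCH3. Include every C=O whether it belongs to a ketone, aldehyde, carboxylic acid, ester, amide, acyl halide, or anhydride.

9

ClCO: acyl halide, 1 C=O (running total 1).
CH(CHO): aldehyde, 1 C=O (running total 2).
CH(COOH): carboxylic acid, 1 C=O (running total 3).
CH(OCOCH3): ester, 1 C=O (running total 4).
CH(OCOCH3): ester, 1 C=O (running total 5).
CH(COOCH3): ester, 1 C=O (running total 6).
CH(COOH): carboxylic acid, 1 C=O (running total 7).
CH(CONH2): amide, 1 C=O (running total 8).
COOCH3: ester, 1 C=O (running total 9).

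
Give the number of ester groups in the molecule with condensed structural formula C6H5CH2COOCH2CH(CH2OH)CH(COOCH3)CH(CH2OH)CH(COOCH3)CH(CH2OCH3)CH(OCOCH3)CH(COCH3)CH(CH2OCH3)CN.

C6H5– phenyl ring → arene.
–C(=O)–O–C with C on the carbonyl side → ester.
pendant –CH2OH on an sp³ backbone C → alcohol.
pendant –COOCH3: carbonyl C bonded to C and –OCH3 → ester.
pendant –CH2OH on an sp³ backbone C → alcohol.
pendant –COOCH3: carbonyl C bonded to C and –OCH3 → ester.
pendant –CH2OCH3: C–O–C linkage → ether.
pendant –OC(=O)CH3: an acyloxy group → ester.
pendant –COCH3: carbonyl C bonded to two carbons → ketone.
pendant –CH2OCH3: C–O–C linkage → ether.
–C≡N: carbon triple-bonded to nitrogen → nitrile.
Ester appears at: CH2COOCH2, CH(COOCH3), CH(COOCH3), CH(OCOCH3) → 4.

4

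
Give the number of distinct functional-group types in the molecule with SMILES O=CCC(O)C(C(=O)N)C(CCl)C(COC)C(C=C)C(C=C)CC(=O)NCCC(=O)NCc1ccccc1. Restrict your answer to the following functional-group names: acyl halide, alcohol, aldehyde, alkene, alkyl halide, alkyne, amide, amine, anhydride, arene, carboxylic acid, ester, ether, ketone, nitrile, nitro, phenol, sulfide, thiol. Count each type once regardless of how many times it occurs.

terminal –CHO: carbonyl C bonded to H and C → aldehyde.
–OH on an sp³ carbon → alcohol (secondary).
pendant –CONH2: carbonyl C bonded to C and N → amide.
pendant –CH2X: halogen on sp³ carbon → alkyl halide.
pendant –CH2OCH3: C–O–C linkage → ether.
pendant –CH=CH2: C=C double bond → alkene.
pendant –CH=CH2: C=C double bond → alkene.
–C(=O)–N– linkage → amide (the N is not an amine).
–C(=O)–N– linkage → amide (the N is not an amine).
–C6H5 phenyl ring → arene.
Distinct types present: alcohol, aldehyde, alkene, alkyl halide, amide, arene, ether.

7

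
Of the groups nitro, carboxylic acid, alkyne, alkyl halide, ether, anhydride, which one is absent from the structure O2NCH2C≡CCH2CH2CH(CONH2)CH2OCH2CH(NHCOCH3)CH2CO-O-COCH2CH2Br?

ether: present (CH2OCH2 — C–O–C with sp³ carbons on both sides and no adjacent C=O → ether).
nitro: present (O2NCH2 — –NO2 on carbon → nitro group).
alkyl halide: present (CH2Br — halogen on an sp³ carbon → alkyl halide).
alkyne: present (C≡C — C≡C triple bond → alkyne).
anhydride: present (CH2CO-O-COCH2 — two acyl groups sharing one oxygen, –C(=O)–O–C(=O)– → anhydride).
carboxylic acid: absent. In each of CH(CONH2) and CH(NHCOCH3), the carbonyl is bonded to nitrogen, not to –OH; that is an amide.

carboxylic acid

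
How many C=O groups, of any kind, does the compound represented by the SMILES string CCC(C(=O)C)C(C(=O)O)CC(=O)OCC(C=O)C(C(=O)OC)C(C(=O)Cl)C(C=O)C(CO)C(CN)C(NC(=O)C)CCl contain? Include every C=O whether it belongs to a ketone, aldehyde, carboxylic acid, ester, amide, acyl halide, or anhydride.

8

CH(COCH3): ketone, 1 C=O (running total 1).
CH(COOH): carboxylic acid, 1 C=O (running total 2).
CH2COOCH2: ester, 1 C=O (running total 3).
CH(CHO): aldehyde, 1 C=O (running total 4).
CH(COOCH3): ester, 1 C=O (running total 5).
CH(COCl): acyl halide, 1 C=O (running total 6).
CH(CHO): aldehyde, 1 C=O (running total 7).
CH(NHCOCH3): amide, 1 C=O (running total 8).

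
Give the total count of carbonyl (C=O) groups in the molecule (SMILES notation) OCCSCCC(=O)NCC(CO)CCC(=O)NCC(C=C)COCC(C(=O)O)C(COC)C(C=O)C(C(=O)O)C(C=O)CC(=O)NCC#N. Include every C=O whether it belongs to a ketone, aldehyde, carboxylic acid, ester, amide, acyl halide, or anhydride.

7

CH2CONHCH2: amide, 1 C=O (running total 1).
CH2CONHCH2: amide, 1 C=O (running total 2).
CH(COOH): carboxylic acid, 1 C=O (running total 3).
CH(CHO): aldehyde, 1 C=O (running total 4).
CH(COOH): carboxylic acid, 1 C=O (running total 5).
CH(CHO): aldehyde, 1 C=O (running total 6).
CH2CONHCH2: amide, 1 C=O (running total 7).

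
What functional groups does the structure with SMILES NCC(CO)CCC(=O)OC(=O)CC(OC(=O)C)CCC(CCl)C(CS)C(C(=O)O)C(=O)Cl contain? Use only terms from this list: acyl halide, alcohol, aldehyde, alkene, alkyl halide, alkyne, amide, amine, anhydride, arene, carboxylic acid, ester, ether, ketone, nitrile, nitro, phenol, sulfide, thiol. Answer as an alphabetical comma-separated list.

acyl halide, alcohol, alkyl halide, amine, anhydride, carboxylic acid, ester, thiol

Reading the structure from left to right:
  H2NCH2: –NH2 on an sp³ carbon with no adjacent C=O → amine.
  CH(CH2OH): pendant –CH2OH on an sp³ backbone C → alcohol.
  CH2CO-O-COCH2: two acyl groups sharing one oxygen, –C(=O)–O–C(=O)– → anhydride.
  CH(OCOCH3): pendant –OC(=O)CH3: an acyloxy group → ester.
  CH(CH2Cl): pendant –CH2X: halogen on sp³ carbon → alkyl halide.
  CH(CH2SH): pendant –CH2SH → thiol.
  CH(COOH): pendant –COOH: carbonyl C bonded to C and –OH → carboxylic acid.
  COCl: –C(=O)Cl: carbonyl C bonded to C and to a halogen → acyl halide (not alkyl halide).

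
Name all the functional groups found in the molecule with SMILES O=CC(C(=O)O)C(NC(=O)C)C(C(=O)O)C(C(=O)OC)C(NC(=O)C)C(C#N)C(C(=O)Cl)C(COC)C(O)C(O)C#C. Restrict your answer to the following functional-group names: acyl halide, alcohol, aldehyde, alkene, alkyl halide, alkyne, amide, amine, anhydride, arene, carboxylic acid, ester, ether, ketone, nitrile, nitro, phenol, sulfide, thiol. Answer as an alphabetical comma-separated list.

Taking each segment in turn:
  OHC: terminal –CHO: carbonyl C bonded to H and C → aldehyde.
  CH(COOH): pendant –COOH: carbonyl C bonded to C and –OH → carboxylic acid.
  CH(NHCOCH3): pendant –NHC(=O)CH3: N bonded to a carbonyl → amide (not amine).
  CH(COOH): pendant –COOH: carbonyl C bonded to C and –OH → carboxylic acid.
  CH(COOCH3): pendant –COOCH3: carbonyl C bonded to C and –OCH3 → ester.
  CH(NHCOCH3): pendant –NHC(=O)CH3: N bonded to a carbonyl → amide (not amine).
  CH(CN): pendant –C≡N: nitrile.
  CH(COCl): pendant –C(=O)X: carbonyl C bonded to C and halogen → acyl halide.
  CH(CH2OCH3): pendant –CH2OCH3: C–O–C linkage → ether.
  CH(OH): –OH on an sp³ carbon → alcohol (secondary).
  CH(OH): –OH on an sp³ carbon → alcohol (secondary).
  C≡CH: C≡C triple bond → alkyne.

acyl halide, alcohol, aldehyde, alkyne, amide, carboxylic acid, ester, ether, nitrile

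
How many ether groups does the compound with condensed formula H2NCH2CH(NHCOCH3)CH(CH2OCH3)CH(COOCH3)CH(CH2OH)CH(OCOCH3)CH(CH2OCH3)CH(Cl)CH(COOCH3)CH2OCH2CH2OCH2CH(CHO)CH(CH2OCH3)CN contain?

Working along the chain:
  H2NCH2: –NH2 on an sp³ carbon with no adjacent C=O → amine.
  CH(NHCOCH3): pendant –NHC(=O)CH3: N bonded to a carbonyl → amide (not amine).
  CH(CH2OCH3): pendant –CH2OCH3: C–O–C linkage → ether.
  CH(COOCH3): pendant –COOCH3: carbonyl C bonded to C and –OCH3 → ester.
  CH(CH2OH): pendant –CH2OH on an sp³ backbone C → alcohol.
  CH(OCOCH3): pendant –OC(=O)CH3: an acyloxy group → ester.
  CH(CH2OCH3): pendant –CH2OCH3: C–O–C linkage → ether.
  CH(Cl): halogen on an sp³ carbon → alkyl halide.
  CH(COOCH3): pendant –COOCH3: carbonyl C bonded to C and –OCH3 → ester.
  CH2OCH2: C–O–C with sp³ carbons on both sides and no adjacent C=O → ether.
  CH2OCH2: C–O–C with sp³ carbons on both sides and no adjacent C=O → ether.
  CH(CHO): pendant –CHO: carbonyl C bonded to C and H → aldehyde.
  CH(CH2OCH3): pendant –CH2OCH3: C–O–C linkage → ether.
  CN: –C≡N: carbon triple-bonded to nitrogen → nitrile.
Ether appears at: CH(CH2OCH3), CH(CH2OCH3), CH2OCH2, CH2OCH2, CH(CH2OCH3) → 5.

5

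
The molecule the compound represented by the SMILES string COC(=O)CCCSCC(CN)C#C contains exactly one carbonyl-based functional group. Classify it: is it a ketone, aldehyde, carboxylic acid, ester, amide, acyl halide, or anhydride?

ester

The carbonyl is in the CH3OOC segment: CH3O–C(=O)–: carbonyl C bonded to C and to –OCH3 → ester (not ketone + ether).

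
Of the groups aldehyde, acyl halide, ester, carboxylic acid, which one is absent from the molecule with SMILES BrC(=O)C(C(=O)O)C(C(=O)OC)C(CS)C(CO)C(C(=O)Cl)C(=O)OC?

aldehyde

carboxylic acid: present (CH(COOH) — pendant –COOH: carbonyl C bonded to C and –OH → carboxylic acid).
ester: present (CH(COOCH3) — pendant –COOCH3: carbonyl C bonded to C and –OCH3 → ester).
acyl halide: present (BrCO — –C(=O)Br: carbonyl C bonded to C and to a halogen → acyl halide (not alkyl halide)).
aldehyde: absent. In CH(COOH), the carbonyl carbon bears –OH, not –H, so it is a carboxylic acid.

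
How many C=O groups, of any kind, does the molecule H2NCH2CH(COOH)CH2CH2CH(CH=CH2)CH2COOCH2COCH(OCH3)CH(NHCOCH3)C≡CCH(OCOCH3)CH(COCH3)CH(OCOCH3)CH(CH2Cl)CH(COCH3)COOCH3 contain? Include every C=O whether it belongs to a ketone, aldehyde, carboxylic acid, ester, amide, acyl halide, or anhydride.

9

CH(COOH): carboxylic acid, 1 C=O (running total 1).
CH2COOCH2: ester, 1 C=O (running total 2).
CO: ketone, 1 C=O (running total 3).
CH(NHCOCH3): amide, 1 C=O (running total 4).
CH(OCOCH3): ester, 1 C=O (running total 5).
CH(COCH3): ketone, 1 C=O (running total 6).
CH(OCOCH3): ester, 1 C=O (running total 7).
CH(COCH3): ketone, 1 C=O (running total 8).
COOCH3: ester, 1 C=O (running total 9).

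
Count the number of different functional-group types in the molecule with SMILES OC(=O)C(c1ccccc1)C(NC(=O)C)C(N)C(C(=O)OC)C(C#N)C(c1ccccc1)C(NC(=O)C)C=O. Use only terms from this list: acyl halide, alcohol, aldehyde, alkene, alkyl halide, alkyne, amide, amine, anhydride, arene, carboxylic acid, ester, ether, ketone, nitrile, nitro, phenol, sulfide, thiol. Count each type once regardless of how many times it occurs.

–COOH: carbonyl C bonded to –OH and C → carboxylic acid (the –OH is not a separate alcohol).
pendant –C6H5: benzene ring → arene.
pendant –NHC(=O)CH3: N bonded to a carbonyl → amide (not amine).
–NH2 on an sp³ carbon with no adjacent C=O → amine.
pendant –COOCH3: carbonyl C bonded to C and –OCH3 → ester.
pendant –C≡N: nitrile.
pendant –C6H5: benzene ring → arene.
pendant –NHC(=O)CH3: N bonded to a carbonyl → amide (not amine).
terminal –CHO: carbonyl C bonded to H and C → aldehyde.
Distinct types present: aldehyde, amide, amine, arene, carboxylic acid, ester, nitrile.

7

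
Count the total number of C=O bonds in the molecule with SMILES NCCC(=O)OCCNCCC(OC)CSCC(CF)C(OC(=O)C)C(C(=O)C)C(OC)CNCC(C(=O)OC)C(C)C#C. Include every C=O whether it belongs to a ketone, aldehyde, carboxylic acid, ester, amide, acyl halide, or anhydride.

CH2COOCH2: ester, 1 C=O (running total 1).
CH(OCOCH3): ester, 1 C=O (running total 2).
CH(COCH3): ketone, 1 C=O (running total 3).
CH(COOCH3): ester, 1 C=O (running total 4).

4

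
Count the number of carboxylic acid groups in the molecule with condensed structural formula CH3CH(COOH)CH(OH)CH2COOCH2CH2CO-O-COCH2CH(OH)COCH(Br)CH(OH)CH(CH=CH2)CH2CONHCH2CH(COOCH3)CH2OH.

1

Reading the structure from left to right:
  CH(COOH): pendant –COOH: carbonyl C bonded to C and –OH → carboxylic acid.
  CH(OH): –OH on an sp³ carbon → alcohol (secondary).
  CH2COOCH2: –C(=O)–O–C with C on the carbonyl side → ester.
  CH2CO-O-COCH2: two acyl groups sharing one oxygen, –C(=O)–O–C(=O)– → anhydride.
  CH(OH): –OH on an sp³ carbon → alcohol (secondary).
  CO: –C(=O)– with carbon on both sides → ketone.
  CH(Br): halogen on an sp³ carbon → alkyl halide.
  CH(OH): –OH on an sp³ carbon → alcohol (secondary).
  CH(CH=CH2): pendant –CH=CH2: C=C double bond → alkene.
  CH2CONHCH2: –C(=O)–N– linkage → amide (the N is not an amine).
  CH(COOCH3): pendant –COOCH3: carbonyl C bonded to C and –OCH3 → ester.
  CH2OH: –OH on an sp³ carbon → alcohol.
Carboxylic acid appears at: CH(COOH) → 1.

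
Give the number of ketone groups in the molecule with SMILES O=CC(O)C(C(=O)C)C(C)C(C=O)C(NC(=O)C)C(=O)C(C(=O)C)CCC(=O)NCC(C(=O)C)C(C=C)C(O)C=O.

4

terminal –CHO: carbonyl C bonded to H and C → aldehyde.
–OH on an sp³ carbon → alcohol (secondary).
pendant –COCH3: carbonyl C bonded to two carbons → ketone.
pendant –CHO: carbonyl C bonded to C and H → aldehyde.
pendant –NHC(=O)CH3: N bonded to a carbonyl → amide (not amine).
–C(=O)– with carbon on both sides → ketone.
pendant –COCH3: carbonyl C bonded to two carbons → ketone.
–C(=O)–N– linkage → amide (the N is not an amine).
pendant –COCH3: carbonyl C bonded to two carbons → ketone.
pendant –CH=CH2: C=C double bond → alkene.
–OH on an sp³ carbon → alcohol (secondary).
terminal –CHO: carbonyl C bonded to H and C → aldehyde.
Ketone appears at: CH(COCH3), CO, CH(COCH3), CH(COCH3) → 4.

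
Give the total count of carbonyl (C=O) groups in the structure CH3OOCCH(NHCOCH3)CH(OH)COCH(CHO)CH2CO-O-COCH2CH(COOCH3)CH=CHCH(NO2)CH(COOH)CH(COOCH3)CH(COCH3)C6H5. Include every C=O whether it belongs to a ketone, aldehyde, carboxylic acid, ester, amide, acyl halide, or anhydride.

10

CH3OOC: ester, 1 C=O (running total 1).
CH(NHCOCH3): amide, 1 C=O (running total 2).
CO: ketone, 1 C=O (running total 3).
CH(CHO): aldehyde, 1 C=O (running total 4).
CH2CO-O-COCH2: anhydride, 2 C=O (running total 6).
CH(COOCH3): ester, 1 C=O (running total 7).
CH(COOH): carboxylic acid, 1 C=O (running total 8).
CH(COOCH3): ester, 1 C=O (running total 9).
CH(COCH3): ketone, 1 C=O (running total 10).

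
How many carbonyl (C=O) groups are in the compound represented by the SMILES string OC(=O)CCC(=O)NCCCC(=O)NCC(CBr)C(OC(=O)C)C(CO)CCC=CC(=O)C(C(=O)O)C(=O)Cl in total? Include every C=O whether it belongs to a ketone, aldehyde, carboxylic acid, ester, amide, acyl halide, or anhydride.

HOOC: carboxylic acid, 1 C=O (running total 1).
CH2CONHCH2: amide, 1 C=O (running total 2).
CH2CONHCH2: amide, 1 C=O (running total 3).
CH(OCOCH3): ester, 1 C=O (running total 4).
CO: ketone, 1 C=O (running total 5).
CH(COOH): carboxylic acid, 1 C=O (running total 6).
COCl: acyl halide, 1 C=O (running total 7).

7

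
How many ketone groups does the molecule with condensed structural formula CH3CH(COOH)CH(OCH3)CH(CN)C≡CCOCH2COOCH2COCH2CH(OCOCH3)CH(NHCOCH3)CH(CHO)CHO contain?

2

Reading the structure from left to right:
  CH(COOH): pendant –COOH: carbonyl C bonded to C and –OH → carboxylic acid.
  CH(OCH3): pendant –OCH3: C–O–C with sp³ C, no adjacent C=O → ether.
  CH(CN): pendant –C≡N: nitrile.
  C≡C: C≡C triple bond → alkyne.
  CO: –C(=O)– with carbon on both sides → ketone.
  CH2COOCH2: –C(=O)–O–C with C on the carbonyl side → ester.
  CO: –C(=O)– with carbon on both sides → ketone.
  CH(OCOCH3): pendant –OC(=O)CH3: an acyloxy group → ester.
  CH(NHCOCH3): pendant –NHC(=O)CH3: N bonded to a carbonyl → amide (not amine).
  CH(CHO): pendant –CHO: carbonyl C bonded to C and H → aldehyde.
  CHO: terminal –CHO: carbonyl C bonded to H and C → aldehyde.
Ketone appears at: CO, CO → 2.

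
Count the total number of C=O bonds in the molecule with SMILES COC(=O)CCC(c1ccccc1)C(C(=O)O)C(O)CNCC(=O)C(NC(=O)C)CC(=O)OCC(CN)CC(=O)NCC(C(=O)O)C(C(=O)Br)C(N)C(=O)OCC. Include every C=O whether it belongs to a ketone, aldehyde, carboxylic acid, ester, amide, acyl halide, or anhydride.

9

CH3OOC: ester, 1 C=O (running total 1).
CH(COOH): carboxylic acid, 1 C=O (running total 2).
CO: ketone, 1 C=O (running total 3).
CH(NHCOCH3): amide, 1 C=O (running total 4).
CH2COOCH2: ester, 1 C=O (running total 5).
CH2CONHCH2: amide, 1 C=O (running total 6).
CH(COOH): carboxylic acid, 1 C=O (running total 7).
CH(COBr): acyl halide, 1 C=O (running total 8).
COOCH2CH3: ester, 1 C=O (running total 9).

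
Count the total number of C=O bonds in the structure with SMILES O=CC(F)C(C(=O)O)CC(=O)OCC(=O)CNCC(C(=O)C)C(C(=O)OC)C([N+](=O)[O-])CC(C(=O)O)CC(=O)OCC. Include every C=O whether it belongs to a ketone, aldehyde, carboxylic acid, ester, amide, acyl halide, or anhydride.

8

OHC: aldehyde, 1 C=O (running total 1).
CH(COOH): carboxylic acid, 1 C=O (running total 2).
CH2COOCH2: ester, 1 C=O (running total 3).
CO: ketone, 1 C=O (running total 4).
CH(COCH3): ketone, 1 C=O (running total 5).
CH(COOCH3): ester, 1 C=O (running total 6).
CH(COOH): carboxylic acid, 1 C=O (running total 7).
COOCH2CH3: ester, 1 C=O (running total 8).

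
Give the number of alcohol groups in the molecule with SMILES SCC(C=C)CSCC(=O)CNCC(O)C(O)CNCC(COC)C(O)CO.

4

–SH on an sp³ carbon → thiol.
pendant –CH=CH2: C=C double bond → alkene.
C–S–C linkage → sulfide (thioether).
–C(=O)– with carbon on both sides → ketone.
C–N–C with sp³ carbons and no adjacent C=O → amine (secondary).
–OH on an sp³ carbon → alcohol (secondary).
–OH on an sp³ carbon → alcohol (secondary).
C–N–C with sp³ carbons and no adjacent C=O → amine (secondary).
pendant –CH2OCH3: C–O–C linkage → ether.
–OH on an sp³ carbon → alcohol (secondary).
–OH on an sp³ carbon → alcohol.
Alcohol appears at: CH(OH), CH(OH), CH(OH), CH2OH → 4.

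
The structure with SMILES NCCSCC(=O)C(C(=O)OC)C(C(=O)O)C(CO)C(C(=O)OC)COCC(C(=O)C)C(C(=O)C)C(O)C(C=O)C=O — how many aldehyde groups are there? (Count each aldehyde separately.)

–NH2 on an sp³ carbon with no adjacent C=O → amine.
C–S–C linkage → sulfide (thioether).
–C(=O)– with carbon on both sides → ketone.
pendant –COOCH3: carbonyl C bonded to C and –OCH3 → ester.
pendant –COOH: carbonyl C bonded to C and –OH → carboxylic acid.
pendant –CH2OH on an sp³ backbone C → alcohol.
pendant –COOCH3: carbonyl C bonded to C and –OCH3 → ester.
C–O–C with sp³ carbons on both sides and no adjacent C=O → ether.
pendant –COCH3: carbonyl C bonded to two carbons → ketone.
pendant –COCH3: carbonyl C bonded to two carbons → ketone.
–OH on an sp³ carbon → alcohol (secondary).
pendant –CHO: carbonyl C bonded to C and H → aldehyde.
terminal –CHO: carbonyl C bonded to H and C → aldehyde.
Aldehyde appears at: CH(CHO), CHO → 2.

2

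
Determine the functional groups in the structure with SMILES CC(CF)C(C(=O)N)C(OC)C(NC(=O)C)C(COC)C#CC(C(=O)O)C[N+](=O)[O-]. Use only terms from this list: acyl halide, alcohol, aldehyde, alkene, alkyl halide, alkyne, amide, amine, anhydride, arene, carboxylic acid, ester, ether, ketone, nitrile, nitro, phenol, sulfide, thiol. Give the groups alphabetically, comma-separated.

Working along the chain:
  CH(CH2F): pendant –CH2X: halogen on sp³ carbon → alkyl halide.
  CH(CONH2): pendant –CONH2: carbonyl C bonded to C and N → amide.
  CH(OCH3): pendant –OCH3: C–O–C with sp³ C, no adjacent C=O → ether.
  CH(NHCOCH3): pendant –NHC(=O)CH3: N bonded to a carbonyl → amide (not amine).
  CH(CH2OCH3): pendant –CH2OCH3: C–O–C linkage → ether.
  C≡C: C≡C triple bond → alkyne.
  CH(COOH): pendant –COOH: carbonyl C bonded to C and –OH → carboxylic acid.
  CH2NO2: –NO2 on carbon → nitro group.

alkyl halide, alkyne, amide, carboxylic acid, ether, nitro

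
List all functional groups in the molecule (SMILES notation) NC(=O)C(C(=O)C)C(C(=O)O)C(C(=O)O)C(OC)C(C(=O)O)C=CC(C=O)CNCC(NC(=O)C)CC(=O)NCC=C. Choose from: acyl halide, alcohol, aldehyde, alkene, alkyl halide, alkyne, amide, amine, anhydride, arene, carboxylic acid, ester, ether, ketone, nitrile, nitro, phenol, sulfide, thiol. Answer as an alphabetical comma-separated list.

aldehyde, alkene, amide, amine, carboxylic acid, ether, ketone

Working along the chain:
  H2NCO: –C(=O)NH2: carbonyl C bonded to C and to N → amide (the N is not a separate amine).
  CH(COCH3): pendant –COCH3: carbonyl C bonded to two carbons → ketone.
  CH(COOH): pendant –COOH: carbonyl C bonded to C and –OH → carboxylic acid.
  CH(COOH): pendant –COOH: carbonyl C bonded to C and –OH → carboxylic acid.
  CH(OCH3): pendant –OCH3: C–O–C with sp³ C, no adjacent C=O → ether.
  CH(COOH): pendant –COOH: carbonyl C bonded to C and –OH → carboxylic acid.
  CH=CH: C=C double bond → alkene.
  CH(CHO): pendant –CHO: carbonyl C bonded to C and H → aldehyde.
  CH2NHCH2: C–N–C with sp³ carbons and no adjacent C=O → amine (secondary).
  CH(NHCOCH3): pendant –NHC(=O)CH3: N bonded to a carbonyl → amide (not amine).
  CH2CONHCH2: –C(=O)–N– linkage → amide (the N is not an amine).
  CH=CH2: C=C double bond → alkene.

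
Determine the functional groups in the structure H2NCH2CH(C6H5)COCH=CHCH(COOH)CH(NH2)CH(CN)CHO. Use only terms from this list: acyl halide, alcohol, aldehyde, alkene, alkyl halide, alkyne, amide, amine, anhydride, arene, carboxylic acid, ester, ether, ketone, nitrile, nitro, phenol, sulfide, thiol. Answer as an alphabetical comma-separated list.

aldehyde, alkene, amine, arene, carboxylic acid, ketone, nitrile

Reading the structure from left to right:
  H2NCH2: –NH2 on an sp³ carbon with no adjacent C=O → amine.
  CH(C6H5): pendant –C6H5: benzene ring → arene.
  CO: –C(=O)– with carbon on both sides → ketone.
  CH=CH: C=C double bond → alkene.
  CH(COOH): pendant –COOH: carbonyl C bonded to C and –OH → carboxylic acid.
  CH(NH2): –NH2 on an sp³ carbon with no adjacent C=O → amine.
  CH(CN): pendant –C≡N: nitrile.
  CHO: terminal –CHO: carbonyl C bonded to H and C → aldehyde.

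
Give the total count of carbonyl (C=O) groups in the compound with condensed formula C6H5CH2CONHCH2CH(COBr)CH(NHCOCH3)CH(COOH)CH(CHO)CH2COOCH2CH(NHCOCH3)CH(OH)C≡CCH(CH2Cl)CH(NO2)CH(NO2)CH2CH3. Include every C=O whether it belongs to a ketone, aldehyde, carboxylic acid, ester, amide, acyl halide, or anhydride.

CH2CONHCH2: amide, 1 C=O (running total 1).
CH(COBr): acyl halide, 1 C=O (running total 2).
CH(NHCOCH3): amide, 1 C=O (running total 3).
CH(COOH): carboxylic acid, 1 C=O (running total 4).
CH(CHO): aldehyde, 1 C=O (running total 5).
CH2COOCH2: ester, 1 C=O (running total 6).
CH(NHCOCH3): amide, 1 C=O (running total 7).

7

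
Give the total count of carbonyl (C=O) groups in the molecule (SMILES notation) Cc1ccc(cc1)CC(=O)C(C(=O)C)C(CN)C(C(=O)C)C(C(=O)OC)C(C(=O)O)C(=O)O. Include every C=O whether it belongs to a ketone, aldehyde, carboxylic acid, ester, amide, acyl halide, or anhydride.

6

CO: ketone, 1 C=O (running total 1).
CH(COCH3): ketone, 1 C=O (running total 2).
CH(COCH3): ketone, 1 C=O (running total 3).
CH(COOCH3): ester, 1 C=O (running total 4).
CH(COOH): carboxylic acid, 1 C=O (running total 5).
COOH: carboxylic acid, 1 C=O (running total 6).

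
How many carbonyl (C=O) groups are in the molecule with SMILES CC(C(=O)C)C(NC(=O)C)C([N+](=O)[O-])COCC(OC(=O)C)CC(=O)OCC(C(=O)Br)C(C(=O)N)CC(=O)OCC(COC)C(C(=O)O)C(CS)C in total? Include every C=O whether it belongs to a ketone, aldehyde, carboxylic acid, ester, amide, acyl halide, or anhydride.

CH(COCH3): ketone, 1 C=O (running total 1).
CH(NHCOCH3): amide, 1 C=O (running total 2).
CH(OCOCH3): ester, 1 C=O (running total 3).
CH2COOCH2: ester, 1 C=O (running total 4).
CH(COBr): acyl halide, 1 C=O (running total 5).
CH(CONH2): amide, 1 C=O (running total 6).
CH2COOCH2: ester, 1 C=O (running total 7).
CH(COOH): carboxylic acid, 1 C=O (running total 8).

8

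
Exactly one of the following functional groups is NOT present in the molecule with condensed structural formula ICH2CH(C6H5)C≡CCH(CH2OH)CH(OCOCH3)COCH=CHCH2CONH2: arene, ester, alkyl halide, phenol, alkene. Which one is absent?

alkyl halide: present (ICH2 — halogen on an sp³ carbon → alkyl halide).
arene: present (CH(C6H5) — pendant –C6H5: benzene ring → arene).
ester: present (CH(OCOCH3) — pendant –OC(=O)CH3: an acyloxy group → ester).
alkene: present (CH=CH — C=C double bond → alkene).
phenol: absent. In CH(CH2OH), the –OH is on an sp³ carbon, not on an aromatic ring, so it is an alcohol.

phenol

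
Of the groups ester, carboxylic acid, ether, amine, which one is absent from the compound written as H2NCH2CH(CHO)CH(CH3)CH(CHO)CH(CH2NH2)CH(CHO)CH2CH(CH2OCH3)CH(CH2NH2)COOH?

amine: present (H2NCH2 — –NH2 on an sp³ carbon with no adjacent C=O → amine).
ether: present (CH(CH2OCH3) — pendant –CH2OCH3: C–O–C linkage → ether).
carboxylic acid: present (COOH — –COOH: carbonyl C bonded to –OH and C → carboxylic acid (the –OH is not a separate alcohol)).
ester: no segment matches this pattern.

ester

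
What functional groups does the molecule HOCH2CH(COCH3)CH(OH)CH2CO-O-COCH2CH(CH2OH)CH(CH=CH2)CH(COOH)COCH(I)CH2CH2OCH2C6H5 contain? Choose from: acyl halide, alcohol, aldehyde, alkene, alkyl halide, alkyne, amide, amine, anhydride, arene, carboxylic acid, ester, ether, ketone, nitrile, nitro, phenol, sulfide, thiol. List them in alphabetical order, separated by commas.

Reading the structure from left to right:
  HOCH2: HO– on an sp³ carbon → alcohol.
  CH(COCH3): pendant –COCH3: carbonyl C bonded to two carbons → ketone.
  CH(OH): –OH on an sp³ carbon → alcohol (secondary).
  CH2CO-O-COCH2: two acyl groups sharing one oxygen, –C(=O)–O–C(=O)– → anhydride.
  CH(CH2OH): pendant –CH2OH on an sp³ backbone C → alcohol.
  CH(CH=CH2): pendant –CH=CH2: C=C double bond → alkene.
  CH(COOH): pendant –COOH: carbonyl C bonded to C and –OH → carboxylic acid.
  CO: –C(=O)– with carbon on both sides → ketone.
  CH(I): halogen on an sp³ carbon → alkyl halide.
  CH2OCH2: C–O–C with sp³ carbons on both sides and no adjacent C=O → ether.
  C6H5: –C6H5 phenyl ring → arene.

alcohol, alkene, alkyl halide, anhydride, arene, carboxylic acid, ether, ketone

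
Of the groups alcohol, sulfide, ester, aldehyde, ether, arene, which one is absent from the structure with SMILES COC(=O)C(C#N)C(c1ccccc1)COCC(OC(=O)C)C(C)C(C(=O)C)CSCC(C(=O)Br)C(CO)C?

sulfide: present (CH2SCH2 — C–S–C linkage → sulfide (thioether)).
ester: present (CH3OOC — CH3O–C(=O)–: carbonyl C bonded to C and to –OCH3 → ester (not ketone + ether)).
arene: present (CH(C6H5) — pendant –C6H5: benzene ring → arene).
alcohol: present (CH(CH2OH) — pendant –CH2OH on an sp³ backbone C → alcohol).
ether: present (CH2OCH2 — C–O–C with sp³ carbons on both sides and no adjacent C=O → ether).
aldehyde: absent. In CH(COCH3), the carbonyl carbon is bonded to two carbons, so it is a ketone, not an aldehyde.

aldehyde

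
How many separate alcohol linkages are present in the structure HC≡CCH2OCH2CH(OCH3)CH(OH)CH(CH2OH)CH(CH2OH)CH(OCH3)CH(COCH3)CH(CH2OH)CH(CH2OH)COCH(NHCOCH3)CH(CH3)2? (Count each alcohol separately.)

C≡C triple bond → alkyne.
C–O–C with sp³ carbons on both sides and no adjacent C=O → ether.
pendant –OCH3: C–O–C with sp³ C, no adjacent C=O → ether.
–OH on an sp³ carbon → alcohol (secondary).
pendant –CH2OH on an sp³ backbone C → alcohol.
pendant –CH2OH on an sp³ backbone C → alcohol.
pendant –OCH3: C–O–C with sp³ C, no adjacent C=O → ether.
pendant –COCH3: carbonyl C bonded to two carbons → ketone.
pendant –CH2OH on an sp³ backbone C → alcohol.
pendant –CH2OH on an sp³ backbone C → alcohol.
–C(=O)– with carbon on both sides → ketone.
pendant –NHC(=O)CH3: N bonded to a carbonyl → amide (not amine).
Alcohol appears at: CH(OH), CH(CH2OH), CH(CH2OH), CH(CH2OH), CH(CH2OH) → 5.

5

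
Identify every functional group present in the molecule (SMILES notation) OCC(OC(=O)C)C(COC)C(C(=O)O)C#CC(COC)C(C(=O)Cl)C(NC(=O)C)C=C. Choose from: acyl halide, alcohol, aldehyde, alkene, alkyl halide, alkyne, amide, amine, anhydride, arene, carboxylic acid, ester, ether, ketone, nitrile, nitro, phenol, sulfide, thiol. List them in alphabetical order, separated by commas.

acyl halide, alcohol, alkene, alkyne, amide, carboxylic acid, ester, ether

Reading the structure from left to right:
  HOCH2: HO– on an sp³ carbon → alcohol.
  CH(OCOCH3): pendant –OC(=O)CH3: an acyloxy group → ester.
  CH(CH2OCH3): pendant –CH2OCH3: C–O–C linkage → ether.
  CH(COOH): pendant –COOH: carbonyl C bonded to C and –OH → carboxylic acid.
  C≡C: C≡C triple bond → alkyne.
  CH(CH2OCH3): pendant –CH2OCH3: C–O–C linkage → ether.
  CH(COCl): pendant –C(=O)X: carbonyl C bonded to C and halogen → acyl halide.
  CH(NHCOCH3): pendant –NHC(=O)CH3: N bonded to a carbonyl → amide (not amine).
  CH=CH2: C=C double bond → alkene.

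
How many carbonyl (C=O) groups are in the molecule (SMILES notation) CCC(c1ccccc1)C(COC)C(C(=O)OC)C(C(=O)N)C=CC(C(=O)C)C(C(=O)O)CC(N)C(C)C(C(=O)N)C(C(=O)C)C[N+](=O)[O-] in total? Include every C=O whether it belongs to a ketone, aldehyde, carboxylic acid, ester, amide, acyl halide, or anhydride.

6

CH(COOCH3): ester, 1 C=O (running total 1).
CH(CONH2): amide, 1 C=O (running total 2).
CH(COCH3): ketone, 1 C=O (running total 3).
CH(COOH): carboxylic acid, 1 C=O (running total 4).
CH(CONH2): amide, 1 C=O (running total 5).
CH(COCH3): ketone, 1 C=O (running total 6).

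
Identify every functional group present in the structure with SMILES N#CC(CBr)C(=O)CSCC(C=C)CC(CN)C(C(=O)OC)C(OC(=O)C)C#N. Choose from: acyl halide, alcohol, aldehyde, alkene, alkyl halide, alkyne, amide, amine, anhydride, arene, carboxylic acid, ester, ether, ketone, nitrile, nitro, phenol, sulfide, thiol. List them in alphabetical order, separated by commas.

N≡C–: carbon triple-bonded to nitrogen → nitrile.
pendant –CH2X: halogen on sp³ carbon → alkyl halide.
–C(=O)– with carbon on both sides → ketone.
C–S–C linkage → sulfide (thioether).
pendant –CH=CH2: C=C double bond → alkene.
pendant –CH2NH2: N on sp³ C, no adjacent C=O → amine.
pendant –COOCH3: carbonyl C bonded to C and –OCH3 → ester.
pendant –OC(=O)CH3: an acyloxy group → ester.
–C≡N: carbon triple-bonded to nitrogen → nitrile.

alkene, alkyl halide, amine, ester, ketone, nitrile, sulfide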